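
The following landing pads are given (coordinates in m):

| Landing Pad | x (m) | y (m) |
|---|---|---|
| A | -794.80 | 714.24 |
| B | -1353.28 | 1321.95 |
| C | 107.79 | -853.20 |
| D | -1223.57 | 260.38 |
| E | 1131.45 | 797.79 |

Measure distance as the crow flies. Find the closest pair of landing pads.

A and D

Pairwise distances:
A–B: √((-558.48)² + (607.71)²) = √(311899.9104 + 369311.4441) = 825.36 m
A–C: √((902.59)² + (-1567.44)²) = √(814668.7081 + 2456868.1536) = 1808.74 m
A–D: √((-428.77)² + (-453.86)²) = √(183843.7129 + 205988.8996) = 624.37 m
A–E: √((1926.25)² + (83.55)²) = √(3710439.0625 + 6980.6025) = 1928.06 m
B–C: √((1461.07)² + (-2175.15)²) = √(2134725.5449 + 4731277.5225) = 2620.31 m
B–D: √((129.71)² + (-1061.57)²) = √(16824.6841 + 1126930.8649) = 1069.47 m
B–E: √((2484.73)² + (-524.16)²) = √(6173883.1729 + 274743.7056) = 2539.41 m
C–D: √((-1331.36)² + (1113.58)²) = √(1772519.4496 + 1240060.4164) = 1735.68 m
C–E: √((1023.66)² + (1650.99)²) = √(1047879.7956 + 2725767.9801) = 1942.59 m
D–E: √((2355.02)² + (537.41)²) = √(5546119.2004 + 288809.5081) = 2415.56 m
Closest pair: A–D at 624.37 m.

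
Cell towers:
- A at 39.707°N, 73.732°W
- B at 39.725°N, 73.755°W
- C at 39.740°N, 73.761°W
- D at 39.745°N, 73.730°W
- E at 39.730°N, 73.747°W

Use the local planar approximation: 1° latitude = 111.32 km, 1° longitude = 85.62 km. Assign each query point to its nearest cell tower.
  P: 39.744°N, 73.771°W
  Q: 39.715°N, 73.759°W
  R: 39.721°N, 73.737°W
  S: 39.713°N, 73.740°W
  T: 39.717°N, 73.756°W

P→C; Q→B; R→E; S→A; T→B

P at 39.744°N, 73.771°W:
  A: 5.302 km
  B: 2.520 km
  C: 0.965 km
  D: 3.512 km
  E: 2.579 km
  → nearest: C (0.965 km)
Q at 39.715°N, 73.759°W:
  A: 2.477 km
  B: 1.165 km
  C: 2.788 km
  D: 4.162 km
  E: 1.961 km
  → nearest: B (1.165 km)
R at 39.721°N, 73.737°W:
  A: 1.616 km
  B: 1.604 km
  C: 2.949 km
  D: 2.738 km
  E: 1.318 km
  → nearest: E (1.318 km)
S at 39.713°N, 73.740°W:
  A: 0.957 km
  B: 1.853 km
  C: 3.502 km
  D: 3.664 km
  E: 1.985 km
  → nearest: A (0.957 km)
T at 39.717°N, 73.756°W:
  A: 2.337 km
  B: 0.895 km
  C: 2.596 km
  D: 3.830 km
  E: 1.640 km
  → nearest: B (0.895 km)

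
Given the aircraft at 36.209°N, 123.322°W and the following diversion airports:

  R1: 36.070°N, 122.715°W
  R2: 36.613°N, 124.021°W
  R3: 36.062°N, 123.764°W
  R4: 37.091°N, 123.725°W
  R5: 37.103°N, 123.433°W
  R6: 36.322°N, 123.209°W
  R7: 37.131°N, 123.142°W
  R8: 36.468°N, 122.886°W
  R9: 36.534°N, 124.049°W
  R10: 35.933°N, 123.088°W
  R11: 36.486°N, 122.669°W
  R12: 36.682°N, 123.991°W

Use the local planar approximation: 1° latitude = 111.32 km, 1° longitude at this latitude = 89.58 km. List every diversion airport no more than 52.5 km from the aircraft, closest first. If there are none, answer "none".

Distances from 36.209°N, 123.322°W:
R1: √((-0.139·111.32)² + (0.607·89.58)²) = √(239.42858 + 2956.64715) = 56.534 km
R2: √((0.404·111.32)² + (-0.699·89.58)²) = √(2022.59591 + 3920.81605) = 77.094 km
R3: √((-0.147·111.32)² + (-0.442·89.58)²) = √(267.78181 + 1567.71334) = 42.843 km
R4: √((0.882·111.32)² + (-0.403·89.58)²) = √(9640.14498 + 1303.26343) = 104.611 km
R5: √((0.894·111.32)² + (-0.111·89.58)²) = √(9904.24632 + 98.87081) = 100.016 km
R6: √((0.113·111.32)² + (0.113·89.58)²) = √(158.23527 + 102.46582) = 16.146 km
R7: √((0.922·111.32)² + (0.180·89.58)²) = √(10534.36198 + 259.99628) = 103.896 km
R8: √((0.259·111.32)² + (0.436·89.58)²) = √(831.27730 + 1525.43988) = 48.546 km
R9: √((0.325·111.32)² + (-0.727·89.58)²) = √(1308.92004 + 4241.22134) = 74.499 km
R10: √((-0.276·111.32)² + (0.234·89.58)²) = √(943.98384 + 439.39371) = 37.194 km
R11: √((0.277·111.32)² + (0.653·89.58)²) = √(950.83669 + 3421.75160) = 66.126 km
R12: √((0.473·111.32)² + (-0.669·89.58)²) = √(2772.48163 + 3591.48744) = 79.774 km
Threshold 52.5 km: R6 (16.146 km), R10 (37.194 km), R3 (42.843 km), R8 (48.546 km) are within range.

R6, R10, R3, R8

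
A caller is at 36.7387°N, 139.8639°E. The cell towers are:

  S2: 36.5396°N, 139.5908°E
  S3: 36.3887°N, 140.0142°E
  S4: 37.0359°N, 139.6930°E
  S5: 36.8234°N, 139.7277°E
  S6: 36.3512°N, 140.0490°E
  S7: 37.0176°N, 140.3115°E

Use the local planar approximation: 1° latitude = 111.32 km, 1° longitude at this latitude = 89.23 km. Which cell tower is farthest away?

S7

Distances from 36.7387°N, 139.8639°E:
S2: 32.9404 km
S3: 41.2056 km
S4: 36.4296 km
S5: 15.3818 km
S6: 46.1904 km
S7: 50.5873 km
Maximum: S7 at 50.5873 km.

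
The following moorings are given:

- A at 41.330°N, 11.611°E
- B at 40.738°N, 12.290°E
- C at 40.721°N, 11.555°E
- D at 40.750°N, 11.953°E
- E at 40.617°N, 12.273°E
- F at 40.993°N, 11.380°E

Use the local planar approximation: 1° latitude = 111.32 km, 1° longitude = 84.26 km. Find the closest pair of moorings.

B and E

Pairwise distances:
A–B: √((-0.592·111.32)² + (0.679·84.26)²) = √(4342.99979 + 3273.27473) = 87.271 km
A–C: √((-0.609·111.32)² + (-0.056·84.26)²) = √(4596.01017 + 22.26481) = 67.958 km
A–D: √((-0.580·111.32)² + (0.342·84.26)²) = √(4168.71670 + 830.41488) = 70.705 km
A–E: √((-0.713·111.32)² + (0.662·84.26)²) = √(6299.78104 + 3111.42179) = 97.011 km
A–F: √((-0.337·111.32)² + (-0.231·84.26)²) = √(1407.36322 + 378.84963) = 42.264 km
B–C: √((-0.017·111.32)² + (-0.735·84.26)²) = √(3.58133 + 3835.46115) = 61.960 km
B–D: √((0.012·111.32)² + (-0.337·84.26)²) = √(1.78447 + 806.31124) = 28.427 km
B–E: √((-0.121·111.32)² + (-0.017·84.26)²) = √(181.43336 + 2.05183) = 13.546 km
B–F: √((0.255·111.32)² + (-0.910·84.26)²) = √(805.79906 + 5879.30099) = 81.762 km
C–D: √((0.029·111.32)² + (0.398·84.26)²) = √(10.42179 + 1124.62842) = 33.691 km
C–E: √((-0.104·111.32)² + (0.718·84.26)²) = √(134.03341 + 3660.09028) = 61.596 km
C–F: √((0.272·111.32)² + (-0.175·84.26)²) = √(916.82026 + 217.42977) = 33.679 km
D–E: √((-0.133·111.32)² + (0.320·84.26)²) = √(219.20461 + 727.01415) = 30.761 km
D–F: √((0.243·111.32)² + (-0.573·84.26)²) = √(731.74362 + 2331.05303) = 55.343 km
E–F: √((0.376·111.32)² + (-0.893·84.26)²) = √(1751.95152 + 5661.68662) = 86.102 km
Closest pair: B–E at 13.546 km.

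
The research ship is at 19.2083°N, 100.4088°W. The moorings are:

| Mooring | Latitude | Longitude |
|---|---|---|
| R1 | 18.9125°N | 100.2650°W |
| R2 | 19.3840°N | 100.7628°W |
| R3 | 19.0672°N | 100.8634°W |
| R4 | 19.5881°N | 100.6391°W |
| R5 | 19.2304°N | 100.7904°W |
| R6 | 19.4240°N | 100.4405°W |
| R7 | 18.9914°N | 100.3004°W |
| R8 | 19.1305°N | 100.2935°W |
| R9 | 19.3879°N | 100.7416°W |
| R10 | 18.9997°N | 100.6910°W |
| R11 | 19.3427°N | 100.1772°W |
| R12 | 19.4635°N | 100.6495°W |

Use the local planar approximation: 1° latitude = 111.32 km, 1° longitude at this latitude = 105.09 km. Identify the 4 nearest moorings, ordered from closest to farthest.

Distances from 19.2083°N, 100.4088°W:
R1: √((-0.2958·111.32)² + (0.1438·105.09)²) = √(1084.283215 + 228.370791) = 36.2306 km
R2: √((0.1757·111.32)² + (-0.3540·105.09)²) = √(382.551508 + 1383.978387) = 42.0301 km
R3: √((-0.1411·111.32)² + (-0.4546·105.09)²) = √(246.717765 + 2282.346859) = 50.2898 km
R4: √((0.3798·111.32)² + (-0.2303·105.09)²) = √(1787.542253 + 585.747792) = 48.7164 km
R5: √((0.0221·111.32)² + (-0.3816·105.09)²) = √(6.052446 + 1608.197994) = 40.1777 km
R6: √((0.2157·111.32)² + (-0.0317·105.09)²) = √(576.562889 + 11.097913) = 24.2417 km
R7: √((-0.2169·111.32)² + (0.1084·105.09)²) = √(582.995898 + 129.772105) = 26.6977 km
R8: √((-0.0778·111.32)² + (0.1153·105.09)²) = √(75.007655 + 146.818708) = 14.8938 km
R9: √((0.1796·111.32)² + (-0.3328·105.09)²) = √(399.722928 + 1223.177318) = 40.2852 km
R10: √((-0.2086·111.32)² + (-0.2822·105.09)²) = √(539.231189 + 879.501942) = 37.6661 km
R11: √((0.1344·111.32)² + (0.2316·105.09)²) = √(223.843729 + 592.379327) = 28.5696 km
R12: √((0.2552·111.32)² + (-0.2407·105.09)²) = √(807.063554 + 639.845271) = 38.0383 km
Sorted: R8 (14.8938 km) < R6 (24.2417 km) < R7 (26.6977 km) < R11 (28.5696 km) < R1 (36.2306 km) < R10 (37.6661 km) < …

R8, R6, R7, R11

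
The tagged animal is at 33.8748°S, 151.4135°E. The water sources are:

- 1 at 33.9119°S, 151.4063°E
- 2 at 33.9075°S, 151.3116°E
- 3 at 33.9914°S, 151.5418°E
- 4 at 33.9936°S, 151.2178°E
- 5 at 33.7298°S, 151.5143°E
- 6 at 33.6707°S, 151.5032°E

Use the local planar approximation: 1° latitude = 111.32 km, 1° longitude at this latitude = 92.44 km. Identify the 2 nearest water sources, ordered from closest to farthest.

1, 2

Distances from 33.8748°S, 151.4135°E:
1: √((-0.0371·111.32)² + (-0.0072·92.44)²) = √(17.056669 + 0.442981) = 4.1833 km
2: √((-0.0327·111.32)² + (-0.1019·92.44)²) = √(13.250794 + 88.729542) = 10.0985 km
3: √((-0.1166·111.32)² + (0.1283·92.44)²) = √(168.478116 + 140.660833) = 17.5823 km
4: √((-0.1188·111.32)² + (-0.1957·92.44)²) = √(174.895758 + 327.266480) = 22.4090 km
5: √((0.1450·111.32)² + (0.1008·92.44)²) = √(260.544794 + 86.824229) = 18.6378 km
6: √((0.2041·111.32)² + (0.0897·92.44)²) = √(516.217121 + 68.755075) = 24.1862 km
Sorted: 1 (4.1833 km) < 2 (10.0985 km) < 3 (17.5823 km) < 5 (18.6378 km) < …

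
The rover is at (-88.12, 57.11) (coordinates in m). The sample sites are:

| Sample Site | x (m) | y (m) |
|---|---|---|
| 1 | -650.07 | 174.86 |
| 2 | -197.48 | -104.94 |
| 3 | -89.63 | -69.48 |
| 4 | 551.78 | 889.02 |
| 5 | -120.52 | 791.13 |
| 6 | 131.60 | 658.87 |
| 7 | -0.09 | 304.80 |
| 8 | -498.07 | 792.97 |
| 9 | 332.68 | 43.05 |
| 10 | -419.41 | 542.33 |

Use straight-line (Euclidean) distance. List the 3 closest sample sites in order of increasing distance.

3, 2, 7

Distances from (-88.12, 57.11):
1: √((-561.95)² + (117.75)²) = √(315787.8025 + 13865.0625) = 574.15 m
2: √((-109.36)² + (-162.05)²) = √(11959.6096 + 26260.2025) = 195.50 m
3: √((-1.51)² + (-126.59)²) = √(2.2801 + 16025.0281) = 126.60 m
4: √((639.90)² + (831.91)²) = √(409472.0100 + 692074.2481) = 1049.55 m
5: √((-32.40)² + (734.02)²) = √(1049.7600 + 538785.3604) = 734.73 m
6: √((219.72)² + (601.76)²) = √(48276.8784 + 362115.0976) = 640.62 m
7: √((88.03)² + (247.69)²) = √(7749.2809 + 61350.3361) = 262.87 m
8: √((-409.95)² + (735.86)²) = √(168059.0025 + 541489.9396) = 842.35 m
9: √((420.80)² + (-14.06)²) = √(177072.6400 + 197.6836) = 421.03 m
10: √((-331.29)² + (485.22)²) = √(109753.0641 + 235438.4484) = 587.53 m
Sorted: 3 (126.60 m) < 2 (195.50 m) < 7 (262.87 m) < 9 (421.03 m) < 1 (574.15 m) < …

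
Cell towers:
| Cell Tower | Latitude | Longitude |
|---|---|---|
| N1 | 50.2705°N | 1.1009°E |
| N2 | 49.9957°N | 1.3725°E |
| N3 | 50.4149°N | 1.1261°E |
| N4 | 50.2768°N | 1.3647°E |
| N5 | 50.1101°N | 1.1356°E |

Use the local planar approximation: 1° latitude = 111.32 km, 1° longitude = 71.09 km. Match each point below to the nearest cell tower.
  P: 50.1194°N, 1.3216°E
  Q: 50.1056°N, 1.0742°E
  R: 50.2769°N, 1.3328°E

P→N5; Q→N5; R→N4

P at 50.1194°N, 1.3216°E:
  N1: √((0.1511·111.32)² + (-0.2207·71.09)²) = √(282.927605 + 246.162387) = 23.0020 km
  N2: √((-0.1237·111.32)² + (0.0509·71.09)²) = √(189.620721 + 13.093405) = 14.2378 km
  N3: √((0.2955·111.32)² + (-0.1955·71.09)²) = √(1082.084972 + 193.157045) = 35.7105 km
  N4: √((0.1574·111.32)² + (0.0431·71.09)²) = √(307.012354 + 9.387967) = 17.7876 km
  N5: √((-0.0093·111.32)² + (-0.1860·71.09)²) = √(1.071796 + 174.840853) = 13.2632 km
  → nearest: N5 (13.2632 km)
Q at 50.1056°N, 1.0742°E:
  N1: √((0.1649·111.32)² + (0.0267·71.09)²) = √(336.967260 + 3.602795) = 18.4545 km
  N2: √((-0.1099·111.32)² + (0.2983·71.09)²) = √(149.672420 + 449.700671) = 24.4821 km
  N3: √((0.3093·111.32)² + (0.0519·71.09)²) = √(1185.512767 + 13.612934) = 34.6284 km
  N4: √((0.1712·111.32)² + (0.2905·71.09)²) = √(363.206754 + 426.490441) = 28.1016 km
  N5: √((0.0045·111.32)² + (0.0614·71.09)²) = √(0.250941 + 19.052579) = 4.3936 km
  → nearest: N5 (4.3936 km)
R at 50.2769°N, 1.3328°E:
  N1: √((-0.0064·111.32)² + (-0.2319·71.09)²) = √(0.507582 + 271.780645) = 16.5012 km
  N2: √((-0.2812·111.32)² + (0.0397·71.09)²) = √(979.889329 + 7.965225) = 31.4302 km
  N3: √((0.1380·111.32)² + (-0.2067·71.09)²) = √(235.995960 + 215.922541) = 21.2584 km
  N4: √((-0.0001·111.32)² + (0.0319·71.09)²) = √(0.000124 + 5.142785) = 2.2678 km
  N5: √((-0.1668·111.32)² + (-0.1972·71.09)²) = √(344.777160 + 196.530903) = 23.2660 km
  → nearest: N4 (2.2678 km)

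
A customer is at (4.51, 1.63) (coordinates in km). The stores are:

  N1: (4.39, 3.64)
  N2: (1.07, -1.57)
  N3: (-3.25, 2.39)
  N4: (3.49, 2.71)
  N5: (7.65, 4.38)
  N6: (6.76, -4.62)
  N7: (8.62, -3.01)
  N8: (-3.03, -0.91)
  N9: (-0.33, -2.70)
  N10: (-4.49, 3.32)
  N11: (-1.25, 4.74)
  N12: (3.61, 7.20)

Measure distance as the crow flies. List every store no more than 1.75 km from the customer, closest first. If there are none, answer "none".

Distances from (4.51, 1.63):
N1: 2.01 km
N2: 4.70 km
N3: 7.80 km
N4: 1.49 km
N5: 4.17 km
N6: 6.64 km
N7: 6.20 km
N8: 7.96 km
N9: 6.49 km
N10: 9.16 km
N11: 6.55 km
N12: 5.64 km
Threshold 1.75 km: N4 (1.49 km) is within range.

N4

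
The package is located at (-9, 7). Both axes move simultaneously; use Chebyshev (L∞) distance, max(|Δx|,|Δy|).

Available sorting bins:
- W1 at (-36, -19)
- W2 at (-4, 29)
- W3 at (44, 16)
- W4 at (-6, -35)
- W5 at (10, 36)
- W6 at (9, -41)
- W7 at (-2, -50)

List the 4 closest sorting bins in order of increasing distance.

W2, W1, W5, W4

Distances from (-9, 7):
W1: max(|-27|, |-26|) = 27
W2: max(|5|, |22|) = 22
W3: max(|53|, |9|) = 53
W4: max(|3|, |-42|) = 42
W5: max(|19|, |29|) = 29
W6: max(|18|, |-48|) = 48
W7: max(|7|, |-57|) = 57
Sorted: W2 (22) < W1 (27) < W5 (29) < W4 (42) < W6 (48) < W3 (53) < …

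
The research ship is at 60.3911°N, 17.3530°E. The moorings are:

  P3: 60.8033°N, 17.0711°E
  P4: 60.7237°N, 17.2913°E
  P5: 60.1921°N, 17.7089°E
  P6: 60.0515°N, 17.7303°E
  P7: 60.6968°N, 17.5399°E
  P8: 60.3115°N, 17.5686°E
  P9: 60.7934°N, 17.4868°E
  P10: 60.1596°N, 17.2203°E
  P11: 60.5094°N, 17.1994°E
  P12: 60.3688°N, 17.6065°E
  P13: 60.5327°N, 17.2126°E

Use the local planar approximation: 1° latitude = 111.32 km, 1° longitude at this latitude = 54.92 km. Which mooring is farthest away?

P3

Distances from 60.3911°N, 17.3530°E:
P3: 48.4275 km
P4: 37.1798 km
P5: 29.5430 km
P6: 43.1107 km
P7: 35.5449 km
P8: 14.7893 km
P9: 45.3829 km
P10: 26.7813 km
P11: 15.6393 km
P12: 14.1418 km
P13: 17.5478 km
Maximum: P3 at 48.4275 km.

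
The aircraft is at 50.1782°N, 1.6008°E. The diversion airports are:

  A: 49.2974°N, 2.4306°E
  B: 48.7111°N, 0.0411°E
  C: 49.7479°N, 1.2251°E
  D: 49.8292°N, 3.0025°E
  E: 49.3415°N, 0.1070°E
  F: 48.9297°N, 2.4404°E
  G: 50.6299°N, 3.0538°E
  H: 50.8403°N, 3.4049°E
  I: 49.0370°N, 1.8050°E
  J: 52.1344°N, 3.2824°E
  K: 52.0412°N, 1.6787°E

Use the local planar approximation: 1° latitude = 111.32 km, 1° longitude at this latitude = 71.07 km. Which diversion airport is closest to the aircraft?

Distances from 50.1782°N, 1.6008°E:
A: 114.4196 km
B: 197.3826 km
C: 54.8402 km
D: 106.9265 km
E: 141.2310 km
F: 151.2509 km
G: 114.8565 km
H: 147.8923 km
I: 127.8646 km
J: 248.4033 km
K: 207.4630 km
Minimum: C at 54.8402 km.

C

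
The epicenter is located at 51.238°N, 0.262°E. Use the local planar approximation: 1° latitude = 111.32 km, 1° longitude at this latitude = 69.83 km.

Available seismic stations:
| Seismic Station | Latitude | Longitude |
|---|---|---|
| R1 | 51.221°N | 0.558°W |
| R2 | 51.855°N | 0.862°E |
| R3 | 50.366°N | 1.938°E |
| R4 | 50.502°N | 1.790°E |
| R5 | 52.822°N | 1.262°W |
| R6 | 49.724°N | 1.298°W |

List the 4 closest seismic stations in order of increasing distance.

Distances from 51.238°N, 0.262°E:
R1: 57.292 km
R2: 80.455 km
R3: 152.053 km
R4: 134.528 km
R5: 205.956 km
R6: 200.679 km
Sorted: R1 (57.292 km) < R2 (80.455 km) < R4 (134.528 km) < R3 (152.053 km) < R6 (200.679 km) < R5 (205.956 km)

R1, R2, R4, R3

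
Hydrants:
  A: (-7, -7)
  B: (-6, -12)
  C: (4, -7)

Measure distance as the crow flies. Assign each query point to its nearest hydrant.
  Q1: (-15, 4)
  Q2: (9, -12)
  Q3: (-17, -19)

Q1→A; Q2→C; Q3→B

Q1 at (-15, 4):
  A: √((8)² + (-11)²) = √(64.000 + 121.000) = 13.6
  B: √((9)² + (-16)²) = √(81.000 + 256.000) = 18.4
  C: √((19)² + (-11)²) = √(361.000 + 121.000) = 22.0
  → nearest: A (13.6)
Q2 at (9, -12):
  A: √((-16)² + (5)²) = √(256.000 + 25.000) = 16.8
  B: √((-15)² + (0)²) = √(225.000 + 0.000) = 15.0
  C: √((-5)² + (5)²) = √(25.000 + 25.000) = 7.1
  → nearest: C (7.1)
Q3 at (-17, -19):
  A: √((10)² + (12)²) = √(100.000 + 144.000) = 15.6
  B: √((11)² + (7)²) = √(121.000 + 49.000) = 13.0
  C: √((21)² + (12)²) = √(441.000 + 144.000) = 24.2
  → nearest: B (13.0)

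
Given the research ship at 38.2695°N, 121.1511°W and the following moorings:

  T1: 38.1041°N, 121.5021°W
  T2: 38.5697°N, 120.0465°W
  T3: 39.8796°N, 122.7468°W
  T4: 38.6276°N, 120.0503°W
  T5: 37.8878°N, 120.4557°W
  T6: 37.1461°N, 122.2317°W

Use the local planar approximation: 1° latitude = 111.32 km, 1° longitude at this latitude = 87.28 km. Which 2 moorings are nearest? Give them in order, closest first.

Distances from 38.2695°N, 121.1511°W:
T1: √((-0.1654·111.32)² + (-0.3510·87.28)²) = √(339.013822 + 938.520381) = 35.7426 km
T2: √((0.3002·111.32)² + (1.1046·87.28)²) = √(1116.780369 + 9294.789376) = 102.0371 km
T3: √((1.6101·111.32)² + (-1.5957·87.28)²) = √(32125.662709 + 19396.883851) = 226.9858 km
T4: √((0.3581·111.32)² + (1.1008·87.28)²) = √(1589.113940 + 9230.948265) = 104.0195 km
T5: √((-0.3817·111.32)² + (0.6954·87.28)²) = √(1805.471824 + 3683.823787) = 74.0898 km
T6: √((-1.1234·111.32)² + (-1.0806·87.28)²) = √(15639.225236 + 8895.275463) = 156.6349 km
Sorted: T1 (35.7426 km) < T5 (74.0898 km) < T2 (102.0371 km) < T4 (104.0195 km) < …

T1, T5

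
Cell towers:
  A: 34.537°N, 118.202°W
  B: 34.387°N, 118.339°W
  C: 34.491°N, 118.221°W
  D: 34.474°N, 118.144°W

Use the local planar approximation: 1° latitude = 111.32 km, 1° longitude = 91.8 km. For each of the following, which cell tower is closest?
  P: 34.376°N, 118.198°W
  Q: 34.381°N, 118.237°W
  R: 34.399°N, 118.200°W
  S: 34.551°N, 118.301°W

P at 34.376°N, 118.198°W:
  A: 17.926 km
  B: 13.002 km
  C: 12.975 km
  D: 11.983 km
  → nearest: D (11.983 km)
Q at 34.381°N, 118.237°W:
  A: 17.661 km
  B: 9.387 km
  C: 12.333 km
  D: 13.419 km
  → nearest: B (9.387 km)
R at 34.399°N, 118.200°W:
  A: 15.363 km
  B: 12.830 km
  C: 10.421 km
  D: 9.805 km
  → nearest: D (9.805 km)
S at 34.551°N, 118.301°W:
  A: 9.221 km
  B: 18.587 km
  C: 9.927 km
  D: 16.769 km
  → nearest: A (9.221 km)

P→D; Q→B; R→D; S→A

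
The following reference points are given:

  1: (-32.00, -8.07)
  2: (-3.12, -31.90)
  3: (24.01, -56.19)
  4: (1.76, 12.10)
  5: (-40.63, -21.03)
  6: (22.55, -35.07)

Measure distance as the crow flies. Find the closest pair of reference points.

Pairwise distances:
1–2: √((28.88)² + (-23.83)²) = √(834.0544 + 567.8689) = 37.44
1–3: √((56.01)² + (-48.12)²) = √(3137.1201 + 2315.5344) = 73.84
1–4: √((33.76)² + (20.17)²) = √(1139.7376 + 406.8289) = 39.33
1–5: √((-8.63)² + (-12.96)²) = √(74.4769 + 167.9616) = 15.57
1–6: √((54.55)² + (-27.00)²) = √(2975.7025 + 729.0000) = 60.87
2–3: √((27.13)² + (-24.29)²) = √(736.0369 + 590.0041) = 36.41
2–4: √((4.88)² + (44.00)²) = √(23.8144 + 1936.0000) = 44.27
2–5: √((-37.51)² + (10.87)²) = √(1407.0001 + 118.1569) = 39.05
2–6: √((25.67)² + (-3.17)²) = √(658.9489 + 10.0489) = 25.86
3–4: √((-22.25)² + (68.29)²) = √(495.0625 + 4663.5241) = 71.82
3–5: √((-64.64)² + (35.16)²) = √(4178.3296 + 1236.2256) = 73.58
3–6: √((-1.46)² + (21.12)²) = √(2.1316 + 446.0544) = 21.17
4–5: √((-42.39)² + (-33.13)²) = √(1796.9121 + 1097.5969) = 53.80
4–6: √((20.79)² + (-47.17)²) = √(432.2241 + 2225.0089) = 51.55
5–6: √((63.18)² + (-14.04)²) = √(3991.7124 + 197.1216) = 64.72
Closest pair: 1–5 at 15.57.

1 and 5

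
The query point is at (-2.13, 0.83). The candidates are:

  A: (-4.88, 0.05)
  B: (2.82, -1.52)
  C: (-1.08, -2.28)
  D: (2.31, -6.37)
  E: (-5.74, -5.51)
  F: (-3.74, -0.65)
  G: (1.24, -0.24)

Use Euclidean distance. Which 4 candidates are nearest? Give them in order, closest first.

F, A, C, G

Distances from (-2.13, 0.83):
A: √((-2.75)² + (-0.78)²) = √(7.5625 + 0.6084) = 2.86
B: √((4.95)² + (-2.35)²) = √(24.5025 + 5.5225) = 5.48
C: √((1.05)² + (-3.11)²) = √(1.1025 + 9.6721) = 3.28
D: √((4.44)² + (-7.20)²) = √(19.7136 + 51.8400) = 8.46
E: √((-3.61)² + (-6.34)²) = √(13.0321 + 40.1956) = 7.30
F: √((-1.61)² + (-1.48)²) = √(2.5921 + 2.1904) = 2.19
G: √((3.37)² + (-1.07)²) = √(11.3569 + 1.1449) = 3.54
Sorted: F (2.19) < A (2.86) < C (3.28) < G (3.54) < B (5.48) < E (7.30) < …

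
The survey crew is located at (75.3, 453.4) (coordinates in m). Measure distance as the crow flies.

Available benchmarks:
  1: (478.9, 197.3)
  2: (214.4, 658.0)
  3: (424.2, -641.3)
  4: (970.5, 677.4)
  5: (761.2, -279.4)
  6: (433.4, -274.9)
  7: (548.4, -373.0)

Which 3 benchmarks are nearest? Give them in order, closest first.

Distances from (75.3, 453.4):
1: √((403.6)² + (-256.1)²) = √(162892.960 + 65587.210) = 478.0 m
2: √((139.1)² + (204.6)²) = √(19348.810 + 41861.160) = 247.4 m
3: √((348.9)² + (-1094.7)²) = √(121731.210 + 1198368.090) = 1149.0 m
4: √((895.2)² + (224.0)²) = √(801383.040 + 50176.000) = 922.8 m
5: √((685.9)² + (-732.8)²) = √(470458.810 + 536995.840) = 1003.7 m
6: √((358.1)² + (-728.3)²) = √(128235.610 + 530420.890) = 811.6 m
7: √((473.1)² + (-826.4)²) = √(223823.610 + 682936.960) = 952.2 m
Sorted: 2 (247.4 m) < 1 (478.0 m) < 6 (811.6 m) < 4 (922.8 m) < 7 (952.2 m) < …

2, 1, 6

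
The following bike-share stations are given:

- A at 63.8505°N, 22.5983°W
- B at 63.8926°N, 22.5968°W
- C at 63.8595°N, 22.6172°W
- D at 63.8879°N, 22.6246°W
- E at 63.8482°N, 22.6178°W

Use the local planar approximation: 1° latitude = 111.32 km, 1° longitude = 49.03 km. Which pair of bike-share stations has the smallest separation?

A and E

Pairwise distances:
A–B: √((0.0421·111.32)² + (0.0015·49.03)²) = √(21.963957 + 0.005409) = 4.6871 km
A–C: √((0.0090·111.32)² + (-0.0189·49.03)²) = √(1.003764 + 0.858712) = 1.3647 km
A–D: √((0.0374·111.32)² + (-0.0263·49.03)²) = √(17.333633 + 1.662782) = 4.3585 km
A–E: √((-0.0023·111.32)² + (-0.0195·49.03)²) = √(0.065554 + 0.914099) = 0.9898 km
B–C: √((-0.0331·111.32)² + (-0.0204·49.03)²) = √(13.576955 + 1.000424) = 3.8180 km
B–D: √((-0.0047·111.32)² + (-0.0278·49.03)²) = √(0.273742 + 1.857862) = 1.4600 km
B–E: √((-0.0444·111.32)² + (-0.0210·49.03)²) = √(24.429374 + 1.060138) = 5.0487 km
C–D: √((0.0284·111.32)² + (-0.0074·49.03)²) = √(9.995006 + 0.131640) = 3.1822 km
C–E: √((-0.0113·111.32)² + (-0.0006·49.03)²) = √(1.582353 + 0.000865) = 1.2583 km
D–E: √((-0.0397·111.32)² + (0.0068·49.03)²) = √(19.531132 + 0.111158) = 4.4320 km
Closest pair: A–E at 0.9898 km.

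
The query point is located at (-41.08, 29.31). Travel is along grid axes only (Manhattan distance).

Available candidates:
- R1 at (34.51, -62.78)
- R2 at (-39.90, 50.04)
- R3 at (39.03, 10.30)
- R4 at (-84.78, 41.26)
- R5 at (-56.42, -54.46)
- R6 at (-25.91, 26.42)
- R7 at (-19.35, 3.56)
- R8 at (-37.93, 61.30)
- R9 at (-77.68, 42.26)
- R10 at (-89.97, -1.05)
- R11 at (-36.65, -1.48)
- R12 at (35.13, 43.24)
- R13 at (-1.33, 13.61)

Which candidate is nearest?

Distances from (-41.08, 29.31):
R1: |75.59| + |-92.09| = 75.59 + 92.09 = 167.68
R2: |1.18| + |20.73| = 1.18 + 20.73 = 21.91
R3: |80.11| + |-19.01| = 80.11 + 19.01 = 99.12
R4: |-43.70| + |11.95| = 43.70 + 11.95 = 55.65
R5: |-15.34| + |-83.77| = 15.34 + 83.77 = 99.11
R6: |15.17| + |-2.89| = 15.17 + 2.89 = 18.06
R7: |21.73| + |-25.75| = 21.73 + 25.75 = 47.48
R8: |3.15| + |31.99| = 3.15 + 31.99 = 35.14
R9: |-36.60| + |12.95| = 36.60 + 12.95 = 49.55
R10: |-48.89| + |-30.36| = 48.89 + 30.36 = 79.25
R11: |4.43| + |-30.79| = 4.43 + 30.79 = 35.22
R12: |76.21| + |13.93| = 76.21 + 13.93 = 90.14
R13: |39.75| + |-15.70| = 39.75 + 15.70 = 55.45
Minimum: R6 at 18.06.

R6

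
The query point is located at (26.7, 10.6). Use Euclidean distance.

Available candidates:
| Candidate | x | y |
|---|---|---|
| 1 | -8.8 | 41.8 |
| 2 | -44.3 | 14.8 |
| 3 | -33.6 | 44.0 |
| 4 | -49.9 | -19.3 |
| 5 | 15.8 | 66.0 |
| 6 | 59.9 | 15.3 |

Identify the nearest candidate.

6

Distances from (26.7, 10.6):
1: √((-35.5)² + (31.2)²) = √(1260.250 + 973.440) = 47.3
2: √((-71.0)² + (4.2)²) = √(5041.000 + 17.640) = 71.1
3: √((-60.3)² + (33.4)²) = √(3636.090 + 1115.560) = 68.9
4: √((-76.6)² + (-29.9)²) = √(5867.560 + 894.010) = 82.2
5: √((-10.9)² + (55.4)²) = √(118.810 + 3069.160) = 56.5
6: √((33.2)² + (4.7)²) = √(1102.240 + 22.090) = 33.5
Minimum: 6 at 33.5.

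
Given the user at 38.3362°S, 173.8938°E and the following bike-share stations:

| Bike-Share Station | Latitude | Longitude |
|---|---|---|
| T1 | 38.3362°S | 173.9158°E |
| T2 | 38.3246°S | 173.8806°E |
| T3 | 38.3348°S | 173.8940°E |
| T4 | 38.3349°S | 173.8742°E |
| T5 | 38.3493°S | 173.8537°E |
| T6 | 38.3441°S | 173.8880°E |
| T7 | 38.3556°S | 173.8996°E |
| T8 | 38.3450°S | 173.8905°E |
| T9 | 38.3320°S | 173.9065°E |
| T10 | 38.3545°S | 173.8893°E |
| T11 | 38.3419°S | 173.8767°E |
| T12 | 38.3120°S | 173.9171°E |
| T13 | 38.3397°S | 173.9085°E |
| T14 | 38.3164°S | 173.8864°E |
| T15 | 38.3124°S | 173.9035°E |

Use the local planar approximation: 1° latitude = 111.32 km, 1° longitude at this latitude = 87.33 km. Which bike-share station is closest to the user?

Distances from 38.3362°S, 173.8938°E:
T1: √((0.0000·111.32)² + (0.0220·87.33)²) = √(0.000000 + 3.691240) = 1.9213 km
T2: √((0.0116·111.32)² + (-0.0132·87.33)²) = √(1.667487 + 1.328846) = 1.7310 km
T3: √((0.0014·111.32)² + (0.0002·87.33)²) = √(0.024289 + 0.000305) = 0.1568 km
T4: √((0.0013·111.32)² + (-0.0196·87.33)²) = √(0.020943 + 2.929807) = 1.7178 km
T5: √((-0.0131·111.32)² + (-0.0401·87.33)²) = √(2.126616 + 12.263535) = 3.7934 km
T6: √((-0.0079·111.32)² + (-0.0058·87.33)²) = √(0.773394 + 0.256556) = 1.0149 km
T7: √((-0.0194·111.32)² + (0.0058·87.33)²) = √(4.663907 + 0.256556) = 2.2182 km
T8: √((-0.0088·111.32)² + (-0.0033·87.33)²) = √(0.959648 + 0.083053) = 1.0211 km
T9: √((0.0042·111.32)² + (0.0127·87.33)²) = √(0.218597 + 1.230083) = 1.2036 km
T10: √((-0.0183·111.32)² + (-0.0045·87.33)²) = √(4.150005 + 0.154437) = 2.0747 km
T11: √((-0.0057·111.32)² + (-0.0171·87.33)²) = √(0.402621 + 2.230073) = 1.6226 km
T12: √((0.0242·111.32)² + (0.0233·87.33)²) = √(7.257334 + 4.140366) = 3.3760 km
T13: √((-0.0035·111.32)² + (0.0147·87.33)²) = √(0.151804 + 1.648017) = 1.3416 km
T14: √((0.0198·111.32)² + (-0.0074·87.33)²) = √(4.858216 + 0.417629) = 2.2969 km
T15: √((0.0238·111.32)² + (0.0097·87.33)²) = √(7.019405 + 0.717580) = 2.7815 km
Minimum: T3 at 0.1568 km.

T3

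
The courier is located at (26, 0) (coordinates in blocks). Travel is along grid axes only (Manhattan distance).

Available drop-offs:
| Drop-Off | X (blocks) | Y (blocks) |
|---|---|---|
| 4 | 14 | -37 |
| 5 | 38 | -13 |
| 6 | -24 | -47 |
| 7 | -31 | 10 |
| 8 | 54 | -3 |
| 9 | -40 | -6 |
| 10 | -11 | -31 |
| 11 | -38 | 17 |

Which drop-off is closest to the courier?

Distances from (26, 0):
4: 49 blocks
5: 25 blocks
6: 97 blocks
7: 67 blocks
8: 31 blocks
9: 72 blocks
10: 68 blocks
11: 81 blocks
Minimum: 5 at 25 blocks.

5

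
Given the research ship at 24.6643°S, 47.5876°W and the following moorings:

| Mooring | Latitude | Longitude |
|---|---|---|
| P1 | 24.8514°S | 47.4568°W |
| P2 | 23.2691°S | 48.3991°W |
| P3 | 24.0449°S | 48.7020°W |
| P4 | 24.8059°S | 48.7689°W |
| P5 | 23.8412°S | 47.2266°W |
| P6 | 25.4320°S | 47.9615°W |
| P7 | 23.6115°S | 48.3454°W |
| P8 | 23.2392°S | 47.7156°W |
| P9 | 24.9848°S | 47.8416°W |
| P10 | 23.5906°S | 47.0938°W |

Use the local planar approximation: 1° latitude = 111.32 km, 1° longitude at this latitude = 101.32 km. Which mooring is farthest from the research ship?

Distances from 24.6643°S, 47.5876°W:
P1: 24.6868 km
P2: 175.7346 km
P3: 132.2997 km
P4: 120.7228 km
P5: 98.6582 km
P6: 93.4807 km
P7: 140.1089 km
P8: 159.1714 km
P9: 43.9912 km
P10: 129.5733 km
Maximum: P2 at 175.7346 km.

P2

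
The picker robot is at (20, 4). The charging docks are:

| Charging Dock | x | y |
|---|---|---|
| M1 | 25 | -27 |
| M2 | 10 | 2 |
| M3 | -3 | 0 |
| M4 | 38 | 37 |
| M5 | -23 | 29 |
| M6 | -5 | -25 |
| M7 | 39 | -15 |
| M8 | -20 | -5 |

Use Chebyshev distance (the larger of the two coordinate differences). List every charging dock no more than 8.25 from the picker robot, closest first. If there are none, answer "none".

Distances from (20, 4):
M1: max(|5|, |-31|) = 31
M2: max(|-10|, |-2|) = 10
M3: max(|-23|, |-4|) = 23
M4: max(|18|, |33|) = 33
M5: max(|-43|, |25|) = 43
M6: max(|-25|, |-29|) = 29
M7: max(|19|, |-19|) = 19
M8: max(|-40|, |-9|) = 40
Threshold 8.25: none within range.

none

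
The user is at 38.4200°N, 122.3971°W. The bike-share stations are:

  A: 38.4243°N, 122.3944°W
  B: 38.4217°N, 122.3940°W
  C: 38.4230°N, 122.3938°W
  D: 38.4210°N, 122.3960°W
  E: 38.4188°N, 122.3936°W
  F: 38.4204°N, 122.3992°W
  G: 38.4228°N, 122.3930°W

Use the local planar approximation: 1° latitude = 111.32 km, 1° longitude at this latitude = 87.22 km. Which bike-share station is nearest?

D

Distances from 38.4200°N, 122.3971°W:
A: 0.5335 km
B: 0.3300 km
C: 0.4409 km
D: 0.1470 km
E: 0.3332 km
F: 0.1885 km
G: 0.4744 km
Minimum: D at 0.1470 km.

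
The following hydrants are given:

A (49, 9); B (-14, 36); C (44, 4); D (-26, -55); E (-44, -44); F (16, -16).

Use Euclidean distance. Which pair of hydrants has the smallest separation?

Pairwise distances:
A–C: 7.07
D–E: 21.10
C–F: 34.41
A–F: 41.40
D–F: 57.31
B–F: 60.03
E–F: 66.21
B–C: 66.24
A–B: 68.54
B–E: 85.44
C–D: 91.55
B–D: 91.79
A–D: 98.60
C–E: 100.24
A–E: 107.04
Closest pair: A–C at 7.07.

A and C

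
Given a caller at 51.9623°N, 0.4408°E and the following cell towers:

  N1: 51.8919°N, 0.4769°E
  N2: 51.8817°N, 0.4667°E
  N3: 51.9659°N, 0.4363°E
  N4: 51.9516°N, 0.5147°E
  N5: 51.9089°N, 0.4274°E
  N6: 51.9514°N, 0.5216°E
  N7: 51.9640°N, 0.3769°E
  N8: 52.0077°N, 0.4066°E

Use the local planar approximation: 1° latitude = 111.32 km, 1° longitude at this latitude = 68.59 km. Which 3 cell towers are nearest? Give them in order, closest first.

Distances from 51.9623°N, 0.4408°E:
N1: √((-0.0704·111.32)² + (0.0361·68.59)²) = √(61.417440 + 6.131066) = 8.2188 km
N2: √((-0.0806·111.32)² + (0.0259·68.59)²) = √(80.503818 + 3.155885) = 9.1466 km
N3: √((0.0036·111.32)² + (-0.0045·68.59)²) = √(0.160602 + 0.095268) = 0.5058 km
N4: √((-0.0107·111.32)² + (0.0739·68.59)²) = √(1.418776 + 25.692744) = 5.2069 km
N5: √((-0.0534·111.32)² + (-0.0134·68.59)²) = √(35.336938 + 0.844756) = 6.0151 km
N6: √((-0.0109·111.32)² + (0.0808·68.59)²) = √(1.472310 + 30.714562) = 5.6733 km
N7: √((0.0017·111.32)² + (-0.0639·68.59)²) = √(0.035813 + 19.209821) = 4.3870 km
N8: √((0.0454·111.32)² + (-0.0342·68.59)²) = √(25.542188 + 5.502674) = 5.5718 km
Sorted: N3 (0.5058 km) < N7 (4.3870 km) < N4 (5.2069 km) < N8 (5.5718 km) < N6 (5.6733 km) < …

N3, N7, N4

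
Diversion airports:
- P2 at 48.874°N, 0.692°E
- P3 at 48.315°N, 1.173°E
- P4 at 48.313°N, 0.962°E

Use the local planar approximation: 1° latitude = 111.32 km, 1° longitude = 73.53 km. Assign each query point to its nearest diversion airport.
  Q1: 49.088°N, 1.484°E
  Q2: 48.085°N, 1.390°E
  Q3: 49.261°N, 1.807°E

Q1 at 49.088°N, 1.484°E:
  P2: √((-0.214·111.32)² + (-0.792·73.53)²) = √(567.51055 + 3391.40374) = 62.920 km
  P3: √((-0.773·111.32)² + (-0.311·73.53)²) = √(7404.66446 + 522.93765) = 89.037 km
  P4: √((-0.775·111.32)² + (-0.522·73.53)²) = √(7443.03053 + 1473.22859) = 94.426 km
  → nearest: P2 (62.920 km)
Q2 at 48.085°N, 1.390°E:
  P2: √((0.789·111.32)² + (-0.698·73.53)²) = √(7714.36888 + 2634.14682) = 101.728 km
  P3: √((0.230·111.32)² + (-0.217·73.53)²) = √(655.54433 + 254.59426) = 30.169 km
  P4: √((0.228·111.32)² + (-0.428·73.53)²) = √(644.19313 + 990.41377) = 40.430 km
  → nearest: P3 (30.169 km)
Q3 at 49.261°N, 1.807°E:
  P2: √((-0.387·111.32)² + (-1.115·73.53)²) = √(1855.95878 + 6721.69600) = 92.616 km
  P3: √((-0.946·111.32)² + (-0.634·73.53)²) = √(11089.92651 + 2173.23979) = 115.166 km
  P4: √((-0.948·111.32)² + (-0.845·73.53)²) = √(11136.86794 + 3860.49105) = 122.464 km
  → nearest: P2 (92.616 km)

Q1→P2; Q2→P3; Q3→P2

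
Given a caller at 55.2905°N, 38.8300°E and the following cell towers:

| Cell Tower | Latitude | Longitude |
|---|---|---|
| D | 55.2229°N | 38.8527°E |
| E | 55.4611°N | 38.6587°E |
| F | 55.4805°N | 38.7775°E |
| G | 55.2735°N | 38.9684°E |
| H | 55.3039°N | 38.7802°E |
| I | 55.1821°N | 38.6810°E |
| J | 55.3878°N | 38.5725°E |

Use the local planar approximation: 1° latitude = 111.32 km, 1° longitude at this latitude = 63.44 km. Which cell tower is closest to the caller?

Distances from 55.2905°N, 38.8300°E:
D: √((-0.0676·111.32)² + (0.0227·63.44)²) = √(56.629117 + 2.073853) = 7.6618 km
E: √((0.1706·111.32)² + (-0.1713·63.44)²) = √(360.665374 + 118.097601) = 21.8807 km
F: √((0.1900·111.32)² + (-0.0525·63.44)²) = √(447.356341 + 11.092896) = 21.4114 km
G: √((-0.0170·111.32)² + (0.1384·63.44)²) = √(3.581329 + 77.090086) = 8.9817 km
H: √((0.0134·111.32)² + (-0.0498·63.44)²) = √(2.225133 + 9.981252) = 3.4938 km
I: √((-0.1084·111.32)² + (-0.1490·63.44)²) = √(145.614613 + 89.350891) = 15.3286 km
J: √((0.0973·111.32)² + (-0.2575·63.44)²) = √(117.320006 + 266.858362) = 19.6005 km
Minimum: H at 3.4938 km.

H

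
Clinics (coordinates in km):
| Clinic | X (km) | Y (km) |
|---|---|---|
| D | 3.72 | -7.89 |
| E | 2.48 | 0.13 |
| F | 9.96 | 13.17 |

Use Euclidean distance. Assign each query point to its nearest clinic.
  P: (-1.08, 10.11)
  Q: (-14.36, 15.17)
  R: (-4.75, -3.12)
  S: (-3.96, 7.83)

P at (-1.08, 10.11):
  D: √((4.80)² + (-18.00)²) = √(23.0400 + 324.0000) = 18.63 km
  E: √((3.56)² + (-9.98)²) = √(12.6736 + 99.6004) = 10.60 km
  F: √((11.04)² + (3.06)²) = √(121.8816 + 9.3636) = 11.46 km
  → nearest: E (10.60 km)
Q at (-14.36, 15.17):
  D: √((18.08)² + (-23.06)²) = √(326.8864 + 531.7636) = 29.30 km
  E: √((16.84)² + (-15.04)²) = √(283.5856 + 226.2016) = 22.58 km
  F: √((24.32)² + (-2.00)²) = √(591.4624 + 4.0000) = 24.40 km
  → nearest: E (22.58 km)
R at (-4.75, -3.12):
  D: √((8.47)² + (-4.77)²) = √(71.7409 + 22.7529) = 9.72 km
  E: √((7.23)² + (3.25)²) = √(52.2729 + 10.5625) = 7.93 km
  F: √((14.71)² + (16.29)²) = √(216.3841 + 265.3641) = 21.95 km
  → nearest: E (7.93 km)
S at (-3.96, 7.83):
  D: √((7.68)² + (-15.72)²) = √(58.9824 + 247.1184) = 17.50 km
  E: √((6.44)² + (-7.70)²) = √(41.4736 + 59.2900) = 10.04 km
  F: √((13.92)² + (5.34)²) = √(193.7664 + 28.5156) = 14.91 km
  → nearest: E (10.04 km)

P→E; Q→E; R→E; S→E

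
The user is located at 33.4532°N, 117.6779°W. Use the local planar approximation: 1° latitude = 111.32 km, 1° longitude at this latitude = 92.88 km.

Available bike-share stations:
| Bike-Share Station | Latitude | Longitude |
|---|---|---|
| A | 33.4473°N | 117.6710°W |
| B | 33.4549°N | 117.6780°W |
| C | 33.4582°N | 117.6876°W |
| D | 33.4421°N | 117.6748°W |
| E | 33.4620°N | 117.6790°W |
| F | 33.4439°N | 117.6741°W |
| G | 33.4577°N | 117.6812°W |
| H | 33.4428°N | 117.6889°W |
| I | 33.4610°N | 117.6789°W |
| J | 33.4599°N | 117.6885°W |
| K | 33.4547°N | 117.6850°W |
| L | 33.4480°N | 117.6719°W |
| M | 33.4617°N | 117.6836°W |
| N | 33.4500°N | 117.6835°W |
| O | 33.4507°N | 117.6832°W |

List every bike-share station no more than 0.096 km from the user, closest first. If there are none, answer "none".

none

Distances from 33.4532°N, 117.6779°W:
A: √((-0.0059·111.32)² + (0.0069·92.88)²) = √(0.431370 + 0.410717) = 0.9177 km
B: √((0.0017·111.32)² + (-0.0001·92.88)²) = √(0.035813 + 0.000086) = 0.1895 km
C: √((0.0050·111.32)² + (-0.0097·92.88)²) = √(0.309804 + 0.811686) = 1.0590 km
D: √((-0.0111·111.32)² + (0.0031·92.88)²) = √(1.526836 + 0.082903) = 1.2688 km
E: √((0.0088·111.32)² + (-0.0011·92.88)²) = √(0.959648 + 0.010438) = 0.9849 km
F: √((-0.0093·111.32)² + (0.0038·92.88)²) = √(1.071796 + 0.124569) = 1.0938 km
G: √((0.0045·111.32)² + (-0.0033·92.88)²) = √(0.250941 + 0.093945) = 0.5873 km
H: √((-0.0104·111.32)² + (-0.0110·92.88)²) = √(1.340334 + 1.043830) = 1.5441 km
I: √((0.0078·111.32)² + (-0.0010·92.88)²) = √(0.753938 + 0.008627) = 0.8732 km
J: √((0.0067·111.32)² + (-0.0106·92.88)²) = √(0.556283 + 0.969295) = 1.2351 km
K: √((0.0015·111.32)² + (-0.0071·92.88)²) = √(0.027882 + 0.434872) = 0.6803 km
L: √((-0.0052·111.32)² + (0.0060·92.88)²) = √(0.335084 + 0.310561) = 0.8035 km
M: √((0.0085·111.32)² + (-0.0057·92.88)²) = √(0.895332 + 0.280281) = 1.0843 km
N: √((-0.0032·111.32)² + (-0.0056·92.88)²) = √(0.126896 + 0.270533) = 0.6304 km
O: √((-0.0025·111.32)² + (-0.0053·92.88)²) = √(0.077451 + 0.242324) = 0.5655 km
Threshold 0.096 km: none within range.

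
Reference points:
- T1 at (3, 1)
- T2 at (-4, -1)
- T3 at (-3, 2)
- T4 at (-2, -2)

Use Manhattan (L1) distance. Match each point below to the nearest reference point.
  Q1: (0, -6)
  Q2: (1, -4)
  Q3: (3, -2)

Q1→T4; Q2→T4; Q3→T1

Q1 at (0, -6):
  T1: |3| + |7| = 3 + 7 = 10
  T2: |-4| + |5| = 4 + 5 = 9
  T3: |-3| + |8| = 3 + 8 = 11
  T4: |-2| + |4| = 2 + 4 = 6
  → nearest: T4 (6)
Q2 at (1, -4):
  T1: |2| + |5| = 2 + 5 = 7
  T2: |-5| + |3| = 5 + 3 = 8
  T3: |-4| + |6| = 4 + 6 = 10
  T4: |-3| + |2| = 3 + 2 = 5
  → nearest: T4 (5)
Q3 at (3, -2):
  T1: |0| + |3| = 0 + 3 = 3
  T2: |-7| + |1| = 7 + 1 = 8
  T3: |-6| + |4| = 6 + 4 = 10
  T4: |-5| + |0| = 5 + 0 = 5
  → nearest: T1 (3)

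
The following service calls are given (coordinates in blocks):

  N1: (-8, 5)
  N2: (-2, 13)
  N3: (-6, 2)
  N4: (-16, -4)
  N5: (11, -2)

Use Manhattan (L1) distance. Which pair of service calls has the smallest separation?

N1 and N3

Pairwise distances:
N1–N2: |6| + |8| = 6 + 8 = 14 blocks
N1–N3: |2| + |-3| = 2 + 3 = 5 blocks
N1–N4: |-8| + |-9| = 8 + 9 = 17 blocks
N1–N5: |19| + |-7| = 19 + 7 = 26 blocks
N2–N3: |-4| + |-11| = 4 + 11 = 15 blocks
N2–N4: |-14| + |-17| = 14 + 17 = 31 blocks
N2–N5: |13| + |-15| = 13 + 15 = 28 blocks
N3–N4: |-10| + |-6| = 10 + 6 = 16 blocks
N3–N5: |17| + |-4| = 17 + 4 = 21 blocks
N4–N5: |27| + |2| = 27 + 2 = 29 blocks
Closest pair: N1–N3 at 5 blocks.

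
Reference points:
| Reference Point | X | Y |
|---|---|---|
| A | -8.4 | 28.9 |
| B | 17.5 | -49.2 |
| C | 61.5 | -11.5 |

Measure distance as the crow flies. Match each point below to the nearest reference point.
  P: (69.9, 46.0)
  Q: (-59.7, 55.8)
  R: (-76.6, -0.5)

P→C; Q→A; R→A

P at (69.9, 46.0):
  A: 80.1
  B: 108.7
  C: 58.1
  → nearest: C (58.1)
Q at (-59.7, 55.8):
  A: 57.9
  B: 130.3
  C: 138.6
  → nearest: A (57.9)
R at (-76.6, -0.5):
  A: 74.3
  B: 106.0
  C: 138.5
  → nearest: A (74.3)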